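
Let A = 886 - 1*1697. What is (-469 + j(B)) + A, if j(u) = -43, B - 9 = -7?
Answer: -1323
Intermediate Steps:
B = 2 (B = 9 - 7 = 2)
A = -811 (A = 886 - 1697 = -811)
(-469 + j(B)) + A = (-469 - 43) - 811 = -512 - 811 = -1323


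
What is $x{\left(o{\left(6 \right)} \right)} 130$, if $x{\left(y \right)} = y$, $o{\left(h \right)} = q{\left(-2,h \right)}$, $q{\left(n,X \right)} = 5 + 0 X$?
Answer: $650$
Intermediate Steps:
$q{\left(n,X \right)} = 5$ ($q{\left(n,X \right)} = 5 + 0 = 5$)
$o{\left(h \right)} = 5$
$x{\left(o{\left(6 \right)} \right)} 130 = 5 \cdot 130 = 650$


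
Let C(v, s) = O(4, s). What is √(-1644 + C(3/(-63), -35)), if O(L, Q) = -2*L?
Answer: 2*I*√413 ≈ 40.645*I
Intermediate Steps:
C(v, s) = -8 (C(v, s) = -2*4 = -8)
√(-1644 + C(3/(-63), -35)) = √(-1644 - 8) = √(-1652) = 2*I*√413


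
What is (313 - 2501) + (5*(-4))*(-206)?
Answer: 1932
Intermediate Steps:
(313 - 2501) + (5*(-4))*(-206) = -2188 - 20*(-206) = -2188 + 4120 = 1932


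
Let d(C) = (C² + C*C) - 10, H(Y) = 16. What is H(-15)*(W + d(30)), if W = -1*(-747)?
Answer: 40592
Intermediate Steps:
W = 747
d(C) = -10 + 2*C² (d(C) = (C² + C²) - 10 = 2*C² - 10 = -10 + 2*C²)
H(-15)*(W + d(30)) = 16*(747 + (-10 + 2*30²)) = 16*(747 + (-10 + 2*900)) = 16*(747 + (-10 + 1800)) = 16*(747 + 1790) = 16*2537 = 40592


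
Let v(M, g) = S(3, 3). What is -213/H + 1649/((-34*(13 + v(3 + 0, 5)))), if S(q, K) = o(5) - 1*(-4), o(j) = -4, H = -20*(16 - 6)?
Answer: -6931/2600 ≈ -2.6658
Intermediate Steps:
H = -200 (H = -20*10 = -200)
S(q, K) = 0 (S(q, K) = -4 - 1*(-4) = -4 + 4 = 0)
v(M, g) = 0
-213/H + 1649/((-34*(13 + v(3 + 0, 5)))) = -213/(-200) + 1649/((-34*(13 + 0))) = -213*(-1/200) + 1649/((-34*13)) = 213/200 + 1649/(-442) = 213/200 + 1649*(-1/442) = 213/200 - 97/26 = -6931/2600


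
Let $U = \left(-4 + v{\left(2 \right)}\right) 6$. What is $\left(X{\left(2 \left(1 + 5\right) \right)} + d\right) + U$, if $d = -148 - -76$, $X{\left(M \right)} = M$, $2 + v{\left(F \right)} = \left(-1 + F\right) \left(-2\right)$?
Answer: $-108$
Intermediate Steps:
$v{\left(F \right)} = - 2 F$ ($v{\left(F \right)} = -2 + \left(-1 + F\right) \left(-2\right) = -2 - \left(-2 + 2 F\right) = - 2 F$)
$d = -72$ ($d = -148 + 76 = -72$)
$U = -48$ ($U = \left(-4 - 4\right) 6 = \left(-8\right) 6 = -48$)
$\left(X{\left(2 \left(1 + 5\right) \right)} + d\right) + U = \left(2 \left(1 + 5\right) - 72\right) - 48 = \left(2 \cdot 6 - 72\right) - 48 = \left(12 - 72\right) - 48 = -60 - 48 = -108$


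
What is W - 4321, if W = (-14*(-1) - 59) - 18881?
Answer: -23247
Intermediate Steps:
W = -18926 (W = (14 - 59) - 18881 = -45 - 18881 = -18926)
W - 4321 = -18926 - 4321 = -23247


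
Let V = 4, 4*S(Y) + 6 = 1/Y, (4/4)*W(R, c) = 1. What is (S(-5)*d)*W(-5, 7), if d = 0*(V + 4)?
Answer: 0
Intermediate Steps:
W(R, c) = 1
S(Y) = -3/2 + 1/(4*Y)
d = 0 (d = 0*(4 + 4) = 0*8 = 0)
(S(-5)*d)*W(-5, 7) = (((¼)*(1 - 6*(-5))/(-5))*0)*1 = (((¼)*(-⅕)*(1 + 30))*0)*1 = (((¼)*(-⅕)*31)*0)*1 = -31/20*0*1 = 0*1 = 0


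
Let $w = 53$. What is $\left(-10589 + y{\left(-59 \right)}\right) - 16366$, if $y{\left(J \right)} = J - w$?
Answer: $-27067$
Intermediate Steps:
$y{\left(J \right)} = -53 + J$ ($y{\left(J \right)} = J - 53 = -53 + J$)
$\left(-10589 + y{\left(-59 \right)}\right) - 16366 = \left(-10589 - 112\right) - 16366 = -10701 - 16366 = -27067$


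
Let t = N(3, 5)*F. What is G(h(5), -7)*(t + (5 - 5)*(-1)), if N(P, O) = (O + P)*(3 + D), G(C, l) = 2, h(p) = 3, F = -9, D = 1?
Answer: -576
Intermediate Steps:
N(P, O) = 4*O + 4*P (N(P, O) = (O + P)*(3 + 1) = (O + P)*4 = 4*O + 4*P)
t = -288 (t = (4*5 + 4*3)*(-9) = (20 + 12)*(-9) = 32*(-9) = -288)
G(h(5), -7)*(t + (5 - 5)*(-1)) = 2*(-288 + (5 - 5)*(-1)) = 2*(-288 + 0*(-1)) = 2*(-288 + 0) = 2*(-288) = -576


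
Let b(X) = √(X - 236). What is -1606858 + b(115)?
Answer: -1606858 + 11*I ≈ -1.6069e+6 + 11.0*I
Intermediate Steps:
b(X) = √(-236 + X)
-1606858 + b(115) = -1606858 + √(-236 + 115) = -1606858 + √(-121) = -1606858 + 11*I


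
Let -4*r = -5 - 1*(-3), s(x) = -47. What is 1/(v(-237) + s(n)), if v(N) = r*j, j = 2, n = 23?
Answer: -1/46 ≈ -0.021739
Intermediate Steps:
r = 1/2 (r = -(-5 - 1*(-3))/4 = -(-5 + 3)/4 = -1/4*(-2) = 1/2 ≈ 0.50000)
v(N) = 1 (v(N) = (1/2)*2 = 1)
1/(v(-237) + s(n)) = 1/(1 - 47) = 1/(-46) = -1/46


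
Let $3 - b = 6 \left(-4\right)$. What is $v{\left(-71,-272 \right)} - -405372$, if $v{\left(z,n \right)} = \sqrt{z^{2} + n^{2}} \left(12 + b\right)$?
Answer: $405372 + 195 \sqrt{3161} \approx 4.1634 \cdot 10^{5}$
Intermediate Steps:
$b = 27$ ($b = 3 - 6 \left(-4\right) = 3 - -24 = 3 + 24 = 27$)
$v{\left(z,n \right)} = 39 \sqrt{n^{2} + z^{2}}$ ($v{\left(z,n \right)} = \sqrt{z^{2} + n^{2}} \left(12 + 27\right) = \sqrt{n^{2} + z^{2}} \cdot 39 = 39 \sqrt{n^{2} + z^{2}}$)
$v{\left(-71,-272 \right)} - -405372 = 39 \sqrt{\left(-272\right)^{2} + \left(-71\right)^{2}} - -405372 = 39 \sqrt{73984 + 5041} + 405372 = 39 \sqrt{79025} + 405372 = 39 \cdot 5 \sqrt{3161} + 405372 = 195 \sqrt{3161} + 405372 = 405372 + 195 \sqrt{3161}$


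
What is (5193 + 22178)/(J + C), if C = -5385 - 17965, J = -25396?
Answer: -27371/48746 ≈ -0.56150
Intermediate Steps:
C = -23350
(5193 + 22178)/(J + C) = (5193 + 22178)/(-25396 - 23350) = 27371/(-48746) = 27371*(-1/48746) = -27371/48746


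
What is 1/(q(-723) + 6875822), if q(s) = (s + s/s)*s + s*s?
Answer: 1/7920557 ≈ 1.2625e-7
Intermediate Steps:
q(s) = s**2 + s*(1 + s) (q(s) = (s + 1)*s + s**2 = (1 + s)*s + s**2 = s*(1 + s) + s**2 = s**2 + s*(1 + s))
1/(q(-723) + 6875822) = 1/(-723*(1 + 2*(-723)) + 6875822) = 1/(-723*(1 - 1446) + 6875822) = 1/(-723*(-1445) + 6875822) = 1/(1044735 + 6875822) = 1/7920557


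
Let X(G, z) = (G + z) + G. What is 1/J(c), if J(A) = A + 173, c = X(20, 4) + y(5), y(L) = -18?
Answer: 1/199 ≈ 0.0050251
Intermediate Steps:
X(G, z) = z + 2*G
c = 26 (c = (4 + 2*20) - 18 = (4 + 40) - 18 = 44 - 18 = 26)
J(A) = 173 + A
1/J(c) = 1/(173 + 26) = 1/199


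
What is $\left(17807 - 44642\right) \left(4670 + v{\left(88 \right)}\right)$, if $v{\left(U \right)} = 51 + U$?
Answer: $-129049515$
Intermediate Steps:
$\left(17807 - 44642\right) \left(4670 + v{\left(88 \right)}\right) = \left(17807 - 44642\right) \left(4670 + \left(51 + 88\right)\right) = - 26835 \left(4670 + 139\right) = \left(-26835\right) 4809 = -129049515$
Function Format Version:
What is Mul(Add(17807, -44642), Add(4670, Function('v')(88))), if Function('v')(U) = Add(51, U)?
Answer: -129049515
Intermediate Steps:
Mul(Add(17807, -44642), Add(4670, Function('v')(88))) = Mul(Add(17807, -44642), Add(4670, Add(51, 88))) = Mul(-26835, Add(4670, 139)) = Mul(-26835, 4809) = -129049515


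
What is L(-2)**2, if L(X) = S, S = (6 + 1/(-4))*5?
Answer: 13225/16 ≈ 826.56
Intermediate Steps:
S = 115/4 (S = (6 + 1*(-1/4))*5 = (6 - 1/4)*5 = (23/4)*5 = 115/4 ≈ 28.750)
L(X) = 115/4
L(-2)**2 = (115/4)**2 = 13225/16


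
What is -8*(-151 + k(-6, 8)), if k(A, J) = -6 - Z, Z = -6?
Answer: 1208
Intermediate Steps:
k(A, J) = 0 (k(A, J) = -6 - 1*(-6) = -6 + 6 = 0)
-8*(-151 + k(-6, 8)) = -8*(-151 + 0) = -8*(-151) = 1208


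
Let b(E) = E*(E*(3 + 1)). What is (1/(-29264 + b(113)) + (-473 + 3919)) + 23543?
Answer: 588684069/21812 ≈ 26989.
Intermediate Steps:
b(E) = 4*E² (b(E) = E*(E*4) = E*(4*E) = 4*E²)
(1/(-29264 + b(113)) + (-473 + 3919)) + 23543 = (1/(-29264 + 4*113²) + (-473 + 3919)) + 23543 = (1/(-29264 + 4*12769) + 3446) + 23543 = (1/(-29264 + 51076) + 3446) + 23543 = (1/21812 + 3446) + 23543 = 75164153/21812 + 23543 = 588684069/21812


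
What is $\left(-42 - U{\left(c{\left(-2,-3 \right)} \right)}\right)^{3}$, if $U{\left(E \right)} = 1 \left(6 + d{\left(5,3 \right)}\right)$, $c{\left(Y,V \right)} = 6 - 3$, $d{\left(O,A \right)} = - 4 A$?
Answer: $-46656$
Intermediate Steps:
$c{\left(Y,V \right)} = 3$
$U{\left(E \right)} = -6$ ($U{\left(E \right)} = 1 \left(6 - 12\right) = 1 \left(-6\right) = -6$)
$\left(-42 - U{\left(c{\left(-2,-3 \right)} \right)}\right)^{3} = \left(-42 - -6\right)^{3} = \left(-42 + 6\right)^{3} = \left(-36\right)^{3} = -46656$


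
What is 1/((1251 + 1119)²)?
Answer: 1/5616900 ≈ 1.7803e-7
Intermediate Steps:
1/((1251 + 1119)²) = 1/(2370²) = 1/5616900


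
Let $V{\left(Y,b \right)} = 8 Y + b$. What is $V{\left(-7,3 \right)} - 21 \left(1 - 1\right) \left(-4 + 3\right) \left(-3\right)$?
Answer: $-53$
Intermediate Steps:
$V{\left(Y,b \right)} = b + 8 Y$
$V{\left(-7,3 \right)} - 21 \left(1 - 1\right) \left(-4 + 3\right) \left(-3\right) = \left(3 + 8 \left(-7\right)\right) - 21 \left(1 - 1\right) \left(-4 + 3\right) \left(-3\right) = \left(3 - 56\right) - 21 \cdot 0 \left(-1\right) \left(-3\right) = -53 - 21 \cdot 0 \left(-3\right) = -53 - 0 = -53 + 0 = -53$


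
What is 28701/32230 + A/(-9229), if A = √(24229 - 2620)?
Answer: 23649429/27040970 ≈ 0.87458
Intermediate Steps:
A = 147 (A = √21609 = 147)
28701/32230 + A/(-9229) = 28701/32230 + 147/(-9229) = 28701*(1/32230) + 147*(-1/9229) = 28701/32230 - 147/9229 = 23649429/27040970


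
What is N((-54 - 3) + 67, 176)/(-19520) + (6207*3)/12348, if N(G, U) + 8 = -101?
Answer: 10134107/6695360 ≈ 1.5136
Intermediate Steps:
N(G, U) = -109 (N(G, U) = -8 - 101 = -109)
N((-54 - 3) + 67, 176)/(-19520) + (6207*3)/12348 = -109/(-19520) + (6207*3)/12348 = -109*(-1/19520) + 18621*(1/12348) = 109/19520 + 2069/1372 = 10134107/6695360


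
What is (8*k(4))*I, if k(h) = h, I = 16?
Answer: 512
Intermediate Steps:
(8*k(4))*I = (8*4)*16 = 32*16 = 512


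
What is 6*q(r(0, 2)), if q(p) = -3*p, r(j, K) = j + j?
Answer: 0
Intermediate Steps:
r(j, K) = 2*j
6*q(r(0, 2)) = 6*(-6*0) = 6*(-3*0) = 6*0 = 0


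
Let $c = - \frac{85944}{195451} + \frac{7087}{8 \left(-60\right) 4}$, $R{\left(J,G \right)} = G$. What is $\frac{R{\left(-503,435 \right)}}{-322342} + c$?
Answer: $- \frac{249924668480207}{60481983592320} \approx -4.1322$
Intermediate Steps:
$c = - \frac{1550173717}{375265920}$ ($c = \left(-85944\right) \frac{1}{195451} + \frac{7087}{\left(-480\right) 4} = - \frac{85944}{195451} + \frac{7087}{-1920} = - \frac{85944}{195451} + 7087 \left(- \frac{1}{1920}\right) = - \frac{85944}{195451} - \frac{7087}{1920} = - \frac{1550173717}{375265920} \approx -4.1309$)
$\frac{R{\left(-503,435 \right)}}{-322342} + c = \frac{435}{-322342} - \frac{1550173717}{375265920} = 435 \left(- \frac{1}{322342}\right) - \frac{1550173717}{375265920} = - \frac{435}{322342} - \frac{1550173717}{375265920} = - \frac{249924668480207}{60481983592320}$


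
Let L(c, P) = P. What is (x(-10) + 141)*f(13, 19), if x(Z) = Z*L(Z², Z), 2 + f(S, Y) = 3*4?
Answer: 2410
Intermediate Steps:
f(S, Y) = 10 (f(S, Y) = -2 + 3*4 = -2 + 12 = 10)
x(Z) = Z² (x(Z) = Z*Z = Z²)
(x(-10) + 141)*f(13, 19) = ((-10)² + 141)*10 = (100 + 141)*10 = 241*10 = 2410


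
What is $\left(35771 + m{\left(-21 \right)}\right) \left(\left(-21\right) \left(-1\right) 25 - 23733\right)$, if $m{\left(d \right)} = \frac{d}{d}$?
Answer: $-830196576$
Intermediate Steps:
$m{\left(d \right)} = 1$
$\left(35771 + m{\left(-21 \right)}\right) \left(\left(-21\right) \left(-1\right) 25 - 23733\right) = \left(35771 + 1\right) \left(\left(-21\right) \left(-1\right) 25 - 23733\right) = 35772 \left(21 \cdot 25 - 23733\right) = 35772 \left(525 - 23733\right) = 35772 \left(-23208\right) = -830196576$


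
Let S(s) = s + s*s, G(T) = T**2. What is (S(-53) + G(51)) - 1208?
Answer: 4149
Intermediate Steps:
S(s) = s + s**2
(S(-53) + G(51)) - 1208 = (-53*(1 - 53) + 51**2) - 1208 = (-53*(-52) + 2601) - 1208 = (2756 + 2601) - 1208 = 5357 - 1208 = 4149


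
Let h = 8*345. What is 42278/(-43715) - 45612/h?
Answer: -35176931/2010890 ≈ -17.493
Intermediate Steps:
h = 2760
42278/(-43715) - 45612/h = 42278/(-43715) - 45612/2760 = 42278*(-1/43715) - 45612*1/2760 = -42278/43715 - 3801/230 = -35176931/2010890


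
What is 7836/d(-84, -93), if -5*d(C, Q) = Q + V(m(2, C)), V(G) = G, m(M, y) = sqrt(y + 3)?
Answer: 40486/97 + 3918*I/97 ≈ 417.38 + 40.392*I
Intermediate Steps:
m(M, y) = sqrt(3 + y)
d(C, Q) = -Q/5 - sqrt(3 + C)/5 (d(C, Q) = -(Q + sqrt(3 + C))/5 = -Q/5 - sqrt(3 + C)/5)
7836/d(-84, -93) = 7836/(-1/5*(-93) - sqrt(3 - 84)/5) = 7836/(93/5 - 9*I/5) = 7836*(5*(93/5 + 9*I/5)/1746) = 6530*(93/5 + 9*I/5)/291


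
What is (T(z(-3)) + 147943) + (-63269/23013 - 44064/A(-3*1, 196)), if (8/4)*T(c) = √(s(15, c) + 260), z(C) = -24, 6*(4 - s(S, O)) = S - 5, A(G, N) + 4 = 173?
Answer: 574354734478/3889197 + √2361/6 ≈ 1.4769e+5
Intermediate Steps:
A(G, N) = 169 (A(G, N) = -4 + 173 = 169)
s(S, O) = 29/6 - S/6 (s(S, O) = 4 - (S - 5)/6 = 4 - (-5 + S)/6 = 4 + (⅚ - S/6) = 29/6 - S/6)
T(c) = √2361/6 (T(c) = √((29/6 - ⅙*15) + 260)/2 = √((29/6 - 5/2) + 260)/2 = √(7/3 + 260)/2 = √(787/3)/2 = (√2361/3)/2 = √2361/6)
(T(z(-3)) + 147943) + (-63269/23013 - 44064/A(-3*1, 196)) = (√2361/6 + 147943) + (-63269/23013 - 44064/169) = (147943 + √2361/6) + (-63269*1/23013 - 44064*1/169) = (147943 + √2361/6) + (-63269/23013 - 44064/169) = (147943 + √2361/6) - 1024737293/3889197 = 574354734478/3889197 + √2361/6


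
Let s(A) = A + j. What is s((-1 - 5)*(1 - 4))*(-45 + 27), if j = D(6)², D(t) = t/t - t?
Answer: -774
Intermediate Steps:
D(t) = 1 - t
j = 25 (j = (1 - 1*6)² = (1 - 6)² = (-5)² = 25)
s(A) = 25 + A (s(A) = A + 25 = 25 + A)
s((-1 - 5)*(1 - 4))*(-45 + 27) = (25 + (-1 - 5)*(1 - 4))*(-45 + 27) = (25 - 6*(-3))*(-18) = (25 + 18)*(-18) = 43*(-18) = -774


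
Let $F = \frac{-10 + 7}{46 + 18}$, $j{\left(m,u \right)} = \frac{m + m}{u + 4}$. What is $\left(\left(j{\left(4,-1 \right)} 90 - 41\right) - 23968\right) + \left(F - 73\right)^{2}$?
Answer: $- \frac{75502199}{4096} \approx -18433.0$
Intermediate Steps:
$j{\left(m,u \right)} = \frac{2 m}{4 + u}$
$F = - \frac{3}{64} \approx -0.046875$
$\left(\left(j{\left(4,-1 \right)} 90 - 41\right) - 23968\right) + \left(F - 73\right)^{2} = \left(\left(2 \cdot 4 \frac{1}{4 - 1} \cdot 90 - 41\right) - 23968\right) + \left(- \frac{3}{64} - 73\right)^{2} = \left(\left(2 \cdot 4 \cdot \frac{1}{3} \cdot 90 - 41\right) - 23968\right) + \left(- \frac{4675}{64}\right)^{2} = \left(\left(2 \cdot 4 \cdot \frac{1}{3} \cdot 90 - 41\right) - 23968\right) + \frac{21855625}{4096} = \left(\left(\frac{8}{3} \cdot 90 - 41\right) - 23968\right) + \frac{21855625}{4096} = \left(\left(240 - 41\right) - 23968\right) + \frac{21855625}{4096} = \left(199 - 23968\right) + \frac{21855625}{4096} = -23769 + \frac{21855625}{4096} = - \frac{75502199}{4096}$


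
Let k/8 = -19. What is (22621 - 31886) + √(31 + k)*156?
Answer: -9265 + 1716*I ≈ -9265.0 + 1716.0*I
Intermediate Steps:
k = -152 (k = 8*(-19) = -152)
(22621 - 31886) + √(31 + k)*156 = (22621 - 31886) + √(31 - 152)*156 = -9265 + √(-121)*156 = -9265 + (11*I)*156 = -9265 + 1716*I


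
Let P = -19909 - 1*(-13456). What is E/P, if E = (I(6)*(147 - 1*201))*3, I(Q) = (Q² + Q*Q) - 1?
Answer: 426/239 ≈ 1.7824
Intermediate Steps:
I(Q) = -1 + 2*Q² (I(Q) = (Q² + Q²) - 1 = 2*Q² - 1 = -1 + 2*Q²)
P = -6453 (P = -19909 + 13456 = -6453)
E = -11502 (E = ((-1 + 2*6²)*(147 - 1*201))*3 = ((-1 + 2*36)*(147 - 201))*3 = ((-1 + 72)*(-54))*3 = (71*(-54))*3 = -3834*3 = -11502)
E/P = -11502/(-6453) = -11502*(-1/6453) = 426/239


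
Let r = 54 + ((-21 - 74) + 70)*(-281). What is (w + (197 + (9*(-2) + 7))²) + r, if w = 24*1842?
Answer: 85883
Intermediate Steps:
w = 44208
r = 7079 (r = 54 + (-95 + 70)*(-281) = 54 - 25*(-281) = 54 + 7025 = 7079)
(w + (197 + (9*(-2) + 7))²) + r = (44208 + (197 + (9*(-2) + 7))²) + 7079 = (44208 + (197 + (-18 + 7))²) + 7079 = (44208 + (197 - 11)²) + 7079 = (44208 + 186²) + 7079 = (44208 + 34596) + 7079 = 78804 + 7079 = 85883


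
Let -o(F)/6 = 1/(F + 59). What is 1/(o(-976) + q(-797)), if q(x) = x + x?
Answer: -917/1461692 ≈ -0.00062735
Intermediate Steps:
q(x) = 2*x
o(F) = -6/(59 + F) (o(F) = -6/(F + 59) = -6/(59 + F))
1/(o(-976) + q(-797)) = 1/(-6/(59 - 976) + 2*(-797)) = 1/(-6/(-917) - 1594) = 1/(-6*(-1/917) - 1594) = 1/(6/917 - 1594) = 1/(-1461692/917) = -917/1461692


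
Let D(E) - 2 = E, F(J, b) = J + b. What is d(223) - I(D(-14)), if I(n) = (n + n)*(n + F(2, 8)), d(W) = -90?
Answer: -138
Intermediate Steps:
D(E) = 2 + E
I(n) = 2*n*(10 + n) (I(n) = (n + n)*(n + (2 + 8)) = (2*n)*(n + 10) = (2*n)*(10 + n) = 2*n*(10 + n))
d(223) - I(D(-14)) = -90 - 2*(2 - 14)*(10 + (2 - 14)) = -90 - 2*(-12)*(10 - 12) = -90 - 2*(-12)*(-2) = -90 - 1*48 = -90 - 48 = -138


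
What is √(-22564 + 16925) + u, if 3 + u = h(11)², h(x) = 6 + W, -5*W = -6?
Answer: 1221/25 + I*√5639 ≈ 48.84 + 75.093*I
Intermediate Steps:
W = 6/5 (W = -⅕*(-6) = 6/5 ≈ 1.2000)
h(x) = 36/5 (h(x) = 6 + 6/5 = 36/5)
u = 1221/25 (u = -3 + (36/5)² = -3 + 1296/25 = 1221/25 ≈ 48.840)
√(-22564 + 16925) + u = √(-22564 + 16925) + 1221/25 = √(-5639) + 1221/25 = I*√5639 + 1221/25 = 1221/25 + I*√5639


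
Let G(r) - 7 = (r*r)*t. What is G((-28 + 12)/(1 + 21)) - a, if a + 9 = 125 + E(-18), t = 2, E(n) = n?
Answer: -10883/121 ≈ -89.942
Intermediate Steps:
a = 98 (a = -9 + (125 - 18) = -9 + 107 = 98)
G(r) = 7 + 2*r² (G(r) = 7 + (r*r)*2 = 7 + r²*2 = 7 + 2*r²)
G((-28 + 12)/(1 + 21)) - a = (7 + 2*((-28 + 12)/(1 + 21))²) - 1*98 = (7 + 2*(-16/22)²) - 98 = (7 + 2*(-16*1/22)²) - 98 = (7 + 2*(-8/11)²) - 98 = (7 + 2*(64/121)) - 98 = (7 + 128/121) - 98 = 975/121 - 98 = -10883/121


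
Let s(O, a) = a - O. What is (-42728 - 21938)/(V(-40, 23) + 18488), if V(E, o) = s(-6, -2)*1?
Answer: -32333/9246 ≈ -3.4970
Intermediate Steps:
V(E, o) = 4 (V(E, o) = (-2 - 1*(-6))*1 = (-2 + 6)*1 = 4*1 = 4)
(-42728 - 21938)/(V(-40, 23) + 18488) = (-42728 - 21938)/(4 + 18488) = -64666/18492 = -64666*1/18492 = -32333/9246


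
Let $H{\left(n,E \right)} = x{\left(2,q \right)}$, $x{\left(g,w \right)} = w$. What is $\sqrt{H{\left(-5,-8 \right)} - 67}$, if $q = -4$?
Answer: $i \sqrt{71} \approx 8.4261 i$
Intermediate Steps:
$H{\left(n,E \right)} = -4$
$\sqrt{H{\left(-5,-8 \right)} - 67} = \sqrt{-4 - 67} = \sqrt{-71} = i \sqrt{71}$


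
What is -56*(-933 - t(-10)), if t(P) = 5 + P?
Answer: 51968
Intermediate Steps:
-56*(-933 - t(-10)) = -56*(-933 - (5 - 10)) = -56*(-933 - 1*(-5)) = -56*(-933 + 5) = -56*(-928) = 51968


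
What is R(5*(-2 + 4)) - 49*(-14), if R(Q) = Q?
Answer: 696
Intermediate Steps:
R(5*(-2 + 4)) - 49*(-14) = 5*(-2 + 4) - 49*(-14) = 5*2 + 686 = 10 + 686 = 696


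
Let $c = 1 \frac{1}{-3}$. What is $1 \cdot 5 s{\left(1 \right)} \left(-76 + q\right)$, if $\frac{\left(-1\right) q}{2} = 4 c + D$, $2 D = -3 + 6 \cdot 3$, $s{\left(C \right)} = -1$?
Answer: $\frac{1325}{3} \approx 441.67$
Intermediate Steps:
$c = - \frac{1}{3}$ ($c = 1 \left(- \frac{1}{3}\right) = - \frac{1}{3} \approx -0.33333$)
$D = \frac{15}{2}$ ($D = \frac{-3 + 6 \cdot 3}{2} = \frac{-3 + 18}{2} = \frac{1}{2} \cdot 15 = \frac{15}{2} \approx 7.5$)
$q = - \frac{37}{3}$ ($q = - 2 \left(4 \left(- \frac{1}{3}\right) + \frac{15}{2}\right) = - 2 \left(- \frac{4}{3} + \frac{15}{2}\right) = \left(-2\right) \frac{37}{6} = - \frac{37}{3} \approx -12.333$)
$1 \cdot 5 s{\left(1 \right)} \left(-76 + q\right) = 1 \cdot 5 \left(-1\right) \left(-76 - \frac{37}{3}\right) = 5 \left(-1\right) \left(- \frac{265}{3}\right) = \left(-5\right) \left(- \frac{265}{3}\right) = \frac{1325}{3}$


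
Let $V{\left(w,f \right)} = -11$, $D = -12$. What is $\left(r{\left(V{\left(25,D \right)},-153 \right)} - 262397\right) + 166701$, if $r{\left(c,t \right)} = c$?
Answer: $-95707$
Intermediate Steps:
$\left(r{\left(V{\left(25,D \right)},-153 \right)} - 262397\right) + 166701 = \left(-11 - 262397\right) + 166701 = -262408 + 166701 = -95707$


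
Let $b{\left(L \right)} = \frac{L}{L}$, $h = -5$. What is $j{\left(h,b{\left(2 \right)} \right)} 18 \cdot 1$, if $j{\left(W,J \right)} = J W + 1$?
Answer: $-72$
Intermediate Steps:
$b{\left(L \right)} = 1$
$j{\left(W,J \right)} = 1 + J W$
$j{\left(h,b{\left(2 \right)} \right)} 18 \cdot 1 = \left(1 + 1 \left(-5\right)\right) 18 \cdot 1 = \left(1 - 5\right) 18 \cdot 1 = \left(-4\right) 18 \cdot 1 = \left(-72\right) 1 = -72$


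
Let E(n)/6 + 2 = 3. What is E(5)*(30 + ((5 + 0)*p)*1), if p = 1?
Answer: 210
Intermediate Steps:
E(n) = 6 (E(n) = -12 + 6*3 = -12 + 18 = 6)
E(5)*(30 + ((5 + 0)*p)*1) = 6*(30 + ((5 + 0)*1)*1) = 6*(30 + (5*1)*1) = 6*(30 + 5*1) = 6*(30 + 5) = 6*35 = 210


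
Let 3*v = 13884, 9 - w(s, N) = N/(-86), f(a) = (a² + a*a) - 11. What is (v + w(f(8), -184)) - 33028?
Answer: -1220905/43 ≈ -28393.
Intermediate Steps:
f(a) = -11 + 2*a² (f(a) = (a² + a²) - 11 = 2*a² - 11 = -11 + 2*a²)
w(s, N) = 9 + N/86 (w(s, N) = 9 - N/(-86) = 9 - N*(-1)/86 = 9 - (-1)*N/86 = 9 + N/86)
v = 4628 (v = (⅓)*13884 = 4628)
(v + w(f(8), -184)) - 33028 = (4628 + (9 + (1/86)*(-184))) - 33028 = (4628 + (9 - 92/43)) - 33028 = (4628 + 295/43) - 33028 = 199299/43 - 33028 = -1220905/43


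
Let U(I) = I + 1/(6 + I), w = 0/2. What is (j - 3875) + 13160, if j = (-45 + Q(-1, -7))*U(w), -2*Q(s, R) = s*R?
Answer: 111323/12 ≈ 9276.9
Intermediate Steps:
Q(s, R) = -R*s/2 (Q(s, R) = -s*R/2 = -R*s/2)
w = 0 (w = 0*(½) = 0)
j = -97/12 (j = (-45 - ½*(-7)*(-1))*((1 + 0² + 6*0)/(6 + 0)) = (-45 - 7/2)*((1 + 0 + 0)/6) = -97/12 ≈ -8.0833)
(j - 3875) + 13160 = (-97/12 - 3875) + 13160 = -46597/12 + 13160 = 111323/12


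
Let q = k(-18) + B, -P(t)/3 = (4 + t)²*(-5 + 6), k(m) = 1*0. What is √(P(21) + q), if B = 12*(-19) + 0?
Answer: I*√2103 ≈ 45.858*I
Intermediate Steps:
k(m) = 0
B = -228 (B = -228 + 0 = -228)
P(t) = -3*(4 + t)² (P(t) = -3*(4 + t)²*(-5 + 6) = -3*(4 + t)²)
q = -228 (q = 0 - 228 = -228)
√(P(21) + q) = √(-3*(4 + 21)² - 228) = √(-3*25² - 228) = √(-3*625 - 228) = √(-1875 - 228) = √(-2103) = I*√2103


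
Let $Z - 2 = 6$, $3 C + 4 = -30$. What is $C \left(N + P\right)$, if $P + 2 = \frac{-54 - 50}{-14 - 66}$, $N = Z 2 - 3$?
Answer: $- \frac{697}{5} \approx -139.4$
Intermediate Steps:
$C = - \frac{34}{3}$ ($C = - \frac{4}{3} + \frac{1}{3} \left(-30\right) = - \frac{4}{3} - 10 = - \frac{34}{3} \approx -11.333$)
$Z = 8$ ($Z = 2 + 6 = 8$)
$N = 13$ ($N = 8 \cdot 2 - 3 = 16 - 3 = 13$)
$P = - \frac{7}{10}$ ($P = -2 + \frac{-54 - 50}{-14 - 66} = -2 - \frac{104}{-80} = -2 - - \frac{13}{10} = -2 + \frac{13}{10} = - \frac{7}{10} \approx -0.7$)
$C \left(N + P\right) = - \frac{34 \left(13 - \frac{7}{10}\right)}{3} = \left(- \frac{34}{3}\right) \frac{123}{10} = - \frac{697}{5}$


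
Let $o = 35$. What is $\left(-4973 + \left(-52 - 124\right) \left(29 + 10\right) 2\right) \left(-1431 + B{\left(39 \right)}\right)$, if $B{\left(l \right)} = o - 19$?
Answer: $26461915$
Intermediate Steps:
$B{\left(l \right)} = 16$ ($B{\left(l \right)} = 35 - 19 = 16$)
$\left(-4973 + \left(-52 - 124\right) \left(29 + 10\right) 2\right) \left(-1431 + B{\left(39 \right)}\right) = \left(-4973 + \left(-52 - 124\right) \left(29 + 10\right) 2\right) \left(-1431 + 16\right) = \left(-4973 + \left(-176\right) 39 \cdot 2\right) \left(-1415\right) = \left(-4973 - 13728\right) \left(-1415\right) = \left(-18701\right) \left(-1415\right) = 26461915$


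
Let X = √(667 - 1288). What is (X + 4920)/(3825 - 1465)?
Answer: 123/59 + 3*I*√69/2360 ≈ 2.0847 + 0.010559*I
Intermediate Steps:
X = 3*I*√69 (X = √(-621) = 3*I*√69 ≈ 24.92*I)
(X + 4920)/(3825 - 1465) = (3*I*√69 + 4920)/(3825 - 1465) = (4920 + 3*I*√69)/2360 = (4920 + 3*I*√69)*(1/2360) = 123/59 + 3*I*√69/2360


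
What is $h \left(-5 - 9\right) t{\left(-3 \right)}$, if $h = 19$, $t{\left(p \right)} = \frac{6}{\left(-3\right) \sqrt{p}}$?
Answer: $- \frac{532 i \sqrt{3}}{3} \approx - 307.15 i$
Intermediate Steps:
$t{\left(p \right)} = - \frac{2}{\sqrt{p}}$ ($t{\left(p \right)} = 6 \left(- \frac{1}{3 \sqrt{p}}\right) = - \frac{2}{\sqrt{p}}$)
$h \left(-5 - 9\right) t{\left(-3 \right)} = 19 \left(-5 - 9\right) \left(- \frac{2}{i \sqrt{3}}\right) = 19 \left(-14\right) \left(- 2 \left(- \frac{i \sqrt{3}}{3}\right)\right) = - 266 \frac{2 i \sqrt{3}}{3} = - \frac{532 i \sqrt{3}}{3}$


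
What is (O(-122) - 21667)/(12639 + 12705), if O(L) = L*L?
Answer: -2261/8448 ≈ -0.26764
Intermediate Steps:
O(L) = L²
(O(-122) - 21667)/(12639 + 12705) = ((-122)² - 21667)/(12639 + 12705) = (14884 - 21667)/25344 = -6783*1/25344 = -2261/8448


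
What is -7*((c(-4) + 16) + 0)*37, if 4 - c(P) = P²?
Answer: -1036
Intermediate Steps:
c(P) = 4 - P²
-7*((c(-4) + 16) + 0)*37 = -7*(((4 - 1*(-4)²) + 16) + 0)*37 = -7*(((4 - 1*16) + 16) + 0)*37 = -7*(((4 - 16) + 16) + 0)*37 = -7*((-12 + 16) + 0)*37 = -7*(4 + 0)*37 = -7*4*37 = -28*37 = -1036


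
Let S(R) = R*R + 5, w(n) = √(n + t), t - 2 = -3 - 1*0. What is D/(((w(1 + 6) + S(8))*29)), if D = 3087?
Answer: 71001/45965 - 1029*√6/45965 ≈ 1.4898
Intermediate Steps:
t = -1 (t = 2 + (-3 - 1*0) = 2 + (-3 + 0) = 2 - 3 = -1)
w(n) = √(-1 + n) (w(n) = √(n - 1) = √(-1 + n))
S(R) = 5 + R² (S(R) = R² + 5 = 5 + R²)
D/(((w(1 + 6) + S(8))*29)) = 3087/(((√(-1 + (1 + 6)) + (5 + 8²))*29)) = 3087/(((√(-1 + 7) + (5 + 64))*29)) = 3087/(((√6 + 69)*29)) = 3087/(((69 + √6)*29)) = 3087/(2001 + 29*√6)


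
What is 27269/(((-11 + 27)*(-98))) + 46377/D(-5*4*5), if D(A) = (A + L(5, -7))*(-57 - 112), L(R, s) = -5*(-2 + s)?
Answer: -180746219/14574560 ≈ -12.401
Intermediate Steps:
L(R, s) = 10 - 5*s
D(A) = -7605 - 169*A (D(A) = (A + (10 - 5*(-7)))*(-57 - 112) = (A + (10 + 35))*(-169) = (A + 45)*(-169) = (45 + A)*(-169) = -7605 - 169*A)
27269/(((-11 + 27)*(-98))) + 46377/D(-5*4*5) = 27269/(((-11 + 27)*(-98))) + 46377/(-7605 - 169*(-5*4)*5) = 27269/((16*(-98))) + 46377/(-7605 - (-3380)*5) = 27269/(-1568) + 46377/(-7605 - 169*(-100)) = 27269*(-1/1568) + 46377/(-7605 + 16900) = -27269/1568 + 46377/9295 = -180746219/14574560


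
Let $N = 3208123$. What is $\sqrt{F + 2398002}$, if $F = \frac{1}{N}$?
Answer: $\frac{\sqrt{24680364117252916381}}{3208123} \approx 1548.5$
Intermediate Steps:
$F = \frac{1}{3208123} \approx 3.1171 \cdot 10^{-7}$
$\sqrt{F + 2398002} = \sqrt{\frac{1}{3208123} + 2398002} = \sqrt{\frac{7693085370247}{3208123}} = \frac{\sqrt{24680364117252916381}}{3208123}$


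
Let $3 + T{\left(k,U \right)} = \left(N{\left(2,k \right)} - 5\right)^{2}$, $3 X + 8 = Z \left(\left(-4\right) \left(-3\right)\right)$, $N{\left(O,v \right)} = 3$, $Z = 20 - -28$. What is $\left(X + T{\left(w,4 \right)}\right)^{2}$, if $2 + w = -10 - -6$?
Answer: $\frac{326041}{9} \approx 36227.0$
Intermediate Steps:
$w = -6$ ($w = -2 - 4 = -6$)
$Z = 48$ ($Z = 20 + 28 = 48$)
$X = \frac{568}{3}$ ($X = - \frac{8}{3} + \frac{48 \left(\left(-4\right) \left(-3\right)\right)}{3} = - \frac{8}{3} + \frac{48 \cdot 12}{3} = - \frac{8}{3} + \frac{1}{3} \cdot 576 = - \frac{8}{3} + 192 = \frac{568}{3} \approx 189.33$)
$T{\left(k,U \right)} = 1$ ($T{\left(k,U \right)} = -3 + \left(3 - 5\right)^{2} = -3 + \left(-2\right)^{2} = -3 + 4 = 1$)
$\left(X + T{\left(w,4 \right)}\right)^{2} = \left(\frac{568}{3} + 1\right)^{2} = \left(\frac{571}{3}\right)^{2} = \frac{326041}{9}$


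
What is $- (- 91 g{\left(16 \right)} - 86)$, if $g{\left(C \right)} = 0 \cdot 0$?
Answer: $86$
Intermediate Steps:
$g{\left(C \right)} = 0$
$- (- 91 g{\left(16 \right)} - 86) = - (\left(-91\right) 0 - 86) = - (0 - 86) = \left(-1\right) \left(-86\right) = 86$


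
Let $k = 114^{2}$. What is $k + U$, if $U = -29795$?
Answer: $-16799$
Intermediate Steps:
$k = 12996$
$k + U = 12996 - 29795 = -16799$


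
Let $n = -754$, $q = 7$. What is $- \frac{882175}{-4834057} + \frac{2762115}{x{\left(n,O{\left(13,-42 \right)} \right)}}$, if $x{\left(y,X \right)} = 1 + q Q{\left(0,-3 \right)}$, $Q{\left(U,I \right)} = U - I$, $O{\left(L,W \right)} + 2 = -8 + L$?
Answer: $\frac{13352240758405}{106349254} \approx 1.2555 \cdot 10^{5}$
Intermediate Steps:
$O{\left(L,W \right)} = -10 + L$ ($O{\left(L,W \right)} = -2 + \left(-8 + L\right) = -10 + L$)
$x{\left(y,X \right)} = 22$ ($x{\left(y,X \right)} = 1 + 7 \left(0 - -3\right) = 1 + 7 \left(0 + 3\right) = 1 + 7 \cdot 3 = 1 + 21 = 22$)
$- \frac{882175}{-4834057} + \frac{2762115}{x{\left(n,O{\left(13,-42 \right)} \right)}} = - \frac{882175}{-4834057} + \frac{2762115}{22} = \left(-882175\right) \left(- \frac{1}{4834057}\right) + 2762115 \cdot \frac{1}{22} = \frac{882175}{4834057} + \frac{2762115}{22} = \frac{13352240758405}{106349254}$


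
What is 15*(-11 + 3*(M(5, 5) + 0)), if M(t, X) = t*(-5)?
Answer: -1290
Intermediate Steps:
M(t, X) = -5*t
15*(-11 + 3*(M(5, 5) + 0)) = 15*(-11 + 3*(-5*5 + 0)) = 15*(-11 + 3*(-25 + 0)) = 15*(-11 + 3*(-25)) = 15*(-11 - 75) = 15*(-86) = -1290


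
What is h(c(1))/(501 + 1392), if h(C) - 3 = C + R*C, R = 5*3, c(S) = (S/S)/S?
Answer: 19/1893 ≈ 0.010037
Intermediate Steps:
c(S) = 1/S
R = 15
h(C) = 3 + 16*C (h(C) = 3 + (C + 15*C) = 3 + 16*C)
h(c(1))/(501 + 1392) = (3 + 16/1)/(501 + 1392) = (3 + 16*1)/1893 = (3 + 16)*(1/1893) = 19*(1/1893) = 19/1893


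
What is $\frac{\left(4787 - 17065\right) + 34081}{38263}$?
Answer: $\frac{21803}{38263} \approx 0.56982$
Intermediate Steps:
$\frac{\left(4787 - 17065\right) + 34081}{38263} = \left(-12278 + 34081\right) \frac{1}{38263} = 21803 \cdot \frac{1}{38263} = \frac{21803}{38263}$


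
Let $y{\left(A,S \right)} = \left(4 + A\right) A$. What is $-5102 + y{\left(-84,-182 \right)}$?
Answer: $1618$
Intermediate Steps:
$y{\left(A,S \right)} = A \left(4 + A\right)$
$-5102 + y{\left(-84,-182 \right)} = -5102 - 84 \left(4 - 84\right) = -5102 - -6720 = -5102 + 6720 = 1618$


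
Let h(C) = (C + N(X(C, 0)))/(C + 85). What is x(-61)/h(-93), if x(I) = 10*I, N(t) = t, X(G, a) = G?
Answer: -2440/93 ≈ -26.237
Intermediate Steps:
h(C) = 2*C/(85 + C) (h(C) = (C + C)/(C + 85) = (2*C)/(85 + C) = 2*C/(85 + C))
x(-61)/h(-93) = (10*(-61))/((2*(-93)/(85 - 93))) = -610/(2*(-93)/(-8)) = -610/(2*(-93)*(-⅛)) = -610/93/4 = -610*4/93 = -2440/93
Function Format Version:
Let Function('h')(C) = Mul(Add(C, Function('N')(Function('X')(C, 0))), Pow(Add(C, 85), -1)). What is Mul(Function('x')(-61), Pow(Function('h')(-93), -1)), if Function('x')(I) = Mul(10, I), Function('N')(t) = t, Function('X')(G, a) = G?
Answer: Rational(-2440, 93) ≈ -26.237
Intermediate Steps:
Function('h')(C) = Mul(2, C, Pow(Add(85, C), -1)) (Function('h')(C) = Mul(Add(C, C), Pow(Add(C, 85), -1)) = Mul(Mul(2, C), Pow(Add(85, C), -1)) = Mul(2, C, Pow(Add(85, C), -1)))
Mul(Function('x')(-61), Pow(Function('h')(-93), -1)) = Mul(Mul(10, -61), Pow(Mul(2, -93, Pow(Add(85, -93), -1)), -1)) = Mul(-610, Pow(Mul(2, -93, Pow(-8, -1)), -1)) = Mul(-610, Pow(Mul(2, -93, Rational(-1, 8)), -1)) = Mul(-610, Pow(Rational(93, 4), -1)) = Mul(-610, Rational(4, 93)) = Rational(-2440, 93)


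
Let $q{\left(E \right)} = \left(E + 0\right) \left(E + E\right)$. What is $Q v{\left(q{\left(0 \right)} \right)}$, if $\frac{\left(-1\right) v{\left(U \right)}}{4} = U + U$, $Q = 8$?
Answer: $0$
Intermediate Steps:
$q{\left(E \right)} = 2 E^{2}$ ($q{\left(E \right)} = E 2 E = 2 E^{2}$)
$v{\left(U \right)} = - 8 U$ ($v{\left(U \right)} = - 4 \left(U + U\right) = - 4 \cdot 2 U = - 8 U$)
$Q v{\left(q{\left(0 \right)} \right)} = 8 \left(- 8 \cdot 2 \cdot 0^{2}\right) = 8 \left(- 8 \cdot 2 \cdot 0\right) = 8 \left(\left(-8\right) 0\right) = 8 \cdot 0 = 0$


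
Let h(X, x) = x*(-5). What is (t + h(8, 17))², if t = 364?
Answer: 77841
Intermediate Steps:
h(X, x) = -5*x
(t + h(8, 17))² = (364 - 5*17)² = (364 - 85)² = 279² = 77841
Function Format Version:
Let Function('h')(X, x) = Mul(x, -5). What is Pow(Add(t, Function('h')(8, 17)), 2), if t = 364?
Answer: 77841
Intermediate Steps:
Function('h')(X, x) = Mul(-5, x)
Pow(Add(t, Function('h')(8, 17)), 2) = Pow(Add(364, Mul(-5, 17)), 2) = Pow(Add(364, -85), 2) = Pow(279, 2) = 77841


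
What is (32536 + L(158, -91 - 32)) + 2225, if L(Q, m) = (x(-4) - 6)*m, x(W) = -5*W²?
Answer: 45339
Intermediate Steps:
L(Q, m) = -86*m (L(Q, m) = (-5*(-4)² - 6)*m = (-5*16 - 6)*m = (-80 - 6)*m = -86*m)
(32536 + L(158, -91 - 32)) + 2225 = (32536 - 86*(-91 - 32)) + 2225 = (32536 - 86*(-123)) + 2225 = (32536 + 10578) + 2225 = 43114 + 2225 = 45339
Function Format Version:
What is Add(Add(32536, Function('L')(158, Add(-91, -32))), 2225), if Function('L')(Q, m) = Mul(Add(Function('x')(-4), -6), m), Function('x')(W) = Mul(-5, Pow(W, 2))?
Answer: 45339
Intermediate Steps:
Function('L')(Q, m) = Mul(-86, m) (Function('L')(Q, m) = Mul(Add(Mul(-5, Pow(-4, 2)), -6), m) = Mul(Add(Mul(-5, 16), -6), m) = Mul(Add(-80, -6), m) = Mul(-86, m))
Add(Add(32536, Function('L')(158, Add(-91, -32))), 2225) = Add(Add(32536, Mul(-86, Add(-91, -32))), 2225) = Add(Add(32536, Mul(-86, -123)), 2225) = Add(Add(32536, 10578), 2225) = Add(43114, 2225) = 45339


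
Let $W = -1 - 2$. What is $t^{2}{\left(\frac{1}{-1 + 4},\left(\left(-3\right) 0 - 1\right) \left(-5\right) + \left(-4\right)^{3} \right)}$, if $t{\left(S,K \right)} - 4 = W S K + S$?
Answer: $\frac{36100}{9} \approx 4011.1$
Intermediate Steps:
$W = -3$ ($W = -1 - 2 = -3$)
$t{\left(S,K \right)} = 4 + S - 3 K S$ ($t{\left(S,K \right)} = 4 + \left(- 3 S K + S\right) = 4 - \left(- S + 3 K S\right) = 4 + S - 3 K S$)
$t^{2}{\left(\frac{1}{-1 + 4},\left(\left(-3\right) 0 - 1\right) \left(-5\right) + \left(-4\right)^{3} \right)} = \left(4 + \frac{1}{-1 + 4} - \frac{3 \left(\left(\left(-3\right) 0 - 1\right) \left(-5\right) + \left(-4\right)^{3}\right)}{-1 + 4}\right)^{2} = \left(4 + \frac{1}{3} - \frac{3 \left(\left(0 - 1\right) \left(-5\right) - 64\right)}{3}\right)^{2} = \left(4 + \frac{1}{3} - 3 \left(\left(-1\right) \left(-5\right) - 64\right) \frac{1}{3}\right)^{2} = \left(4 + \frac{1}{3} - 3 \left(5 - 64\right) \frac{1}{3}\right)^{2} = \left(4 + \frac{1}{3} - \left(-177\right) \frac{1}{3}\right)^{2} = \left(4 + \frac{1}{3} + 59\right)^{2} = \left(\frac{190}{3}\right)^{2} = \frac{36100}{9}$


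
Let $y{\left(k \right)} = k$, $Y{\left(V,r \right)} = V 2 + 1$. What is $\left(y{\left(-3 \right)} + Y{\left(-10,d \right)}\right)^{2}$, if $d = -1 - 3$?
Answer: $484$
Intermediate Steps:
$d = -4$
$Y{\left(V,r \right)} = 1 + 2 V$ ($Y{\left(V,r \right)} = 2 V + 1 = 1 + 2 V$)
$\left(y{\left(-3 \right)} + Y{\left(-10,d \right)}\right)^{2} = \left(-3 + \left(1 + 2 \left(-10\right)\right)\right)^{2} = \left(-3 + \left(1 - 20\right)\right)^{2} = \left(-3 - 19\right)^{2} = \left(-22\right)^{2} = 484$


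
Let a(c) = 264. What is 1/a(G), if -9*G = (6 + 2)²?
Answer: 1/264 ≈ 0.0037879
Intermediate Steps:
G = -64/9 (G = -(6 + 2)²/9 = -⅑*8² = -⅑*64 = -64/9 ≈ -7.1111)
1/a(G) = 1/264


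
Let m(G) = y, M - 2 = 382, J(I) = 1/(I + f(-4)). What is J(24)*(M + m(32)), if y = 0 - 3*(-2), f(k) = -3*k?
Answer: 65/6 ≈ 10.833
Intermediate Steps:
J(I) = 1/(12 + I) (J(I) = 1/(I - 3*(-4)) = 1/(I + 12) = 1/(12 + I))
M = 384 (M = 2 + 382 = 384)
y = 6 (y = 0 + 6 = 6)
m(G) = 6
J(24)*(M + m(32)) = (384 + 6)/(12 + 24) = 390/36 = (1/36)*390 = 65/6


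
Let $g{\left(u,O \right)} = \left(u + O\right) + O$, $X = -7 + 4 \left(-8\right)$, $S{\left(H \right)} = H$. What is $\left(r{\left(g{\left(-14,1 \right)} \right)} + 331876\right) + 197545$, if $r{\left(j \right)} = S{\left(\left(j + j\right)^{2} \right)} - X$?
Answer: $530036$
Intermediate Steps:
$X = -39$ ($X = -7 - 32 = -39$)
$g{\left(u,O \right)} = u + 2 O$ ($g{\left(u,O \right)} = \left(O + u\right) + O = u + 2 O$)
$r{\left(j \right)} = 39 + 4 j^{2}$ ($r{\left(j \right)} = \left(j + j\right)^{2} - -39 = \left(2 j\right)^{2} + 39 = 4 j^{2} + 39 = 39 + 4 j^{2}$)
$\left(r{\left(g{\left(-14,1 \right)} \right)} + 331876\right) + 197545 = \left(\left(39 + 4 \left(-14 + 2 \cdot 1\right)^{2}\right) + 331876\right) + 197545 = \left(\left(39 + 4 \left(-14 + 2\right)^{2}\right) + 331876\right) + 197545 = \left(\left(39 + 4 \left(-12\right)^{2}\right) + 331876\right) + 197545 = \left(\left(39 + 4 \cdot 144\right) + 331876\right) + 197545 = \left(\left(39 + 576\right) + 331876\right) + 197545 = \left(615 + 331876\right) + 197545 = 332491 + 197545 = 530036$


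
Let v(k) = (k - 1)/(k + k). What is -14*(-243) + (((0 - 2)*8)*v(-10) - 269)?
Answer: 15621/5 ≈ 3124.2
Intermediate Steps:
v(k) = (-1 + k)/(2*k) (v(k) = (-1 + k)/((2*k)) = (-1 + k)*(1/(2*k)) = (-1 + k)/(2*k))
-14*(-243) + (((0 - 2)*8)*v(-10) - 269) = -14*(-243) + (((0 - 2)*8)*((1/2)*(-1 - 10)/(-10)) - 269) = 3402 + ((-2*8)*((1/2)*(-1/10)*(-11)) - 269) = 3402 + (-16*11/20 - 269) = 3402 + (-44/5 - 269) = 3402 - 1389/5 = 15621/5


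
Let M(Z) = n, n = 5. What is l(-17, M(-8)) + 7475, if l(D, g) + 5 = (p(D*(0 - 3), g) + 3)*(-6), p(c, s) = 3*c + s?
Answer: 6504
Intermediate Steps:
p(c, s) = s + 3*c
M(Z) = 5
l(D, g) = -23 - 6*g + 54*D (l(D, g) = -5 + ((g + 3*(D*(0 - 3))) + 3)*(-6) = -5 + ((g + 3*(D*(-3))) + 3)*(-6) = -5 + ((g + 3*(-3*D)) + 3)*(-6) = -5 + ((g - 9*D) + 3)*(-6) = -5 + (3 + g - 9*D)*(-6) = -5 + (-18 - 6*g + 54*D) = -23 - 6*g + 54*D)
l(-17, M(-8)) + 7475 = (-23 - 6*5 + 54*(-17)) + 7475 = (-23 - 30 - 918) + 7475 = -971 + 7475 = 6504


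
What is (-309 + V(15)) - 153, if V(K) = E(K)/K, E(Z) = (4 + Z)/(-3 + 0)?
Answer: -20809/45 ≈ -462.42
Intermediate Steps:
E(Z) = -4/3 - Z/3 (E(Z) = (4 + Z)/(-3) = (4 + Z)*(-1/3) = -4/3 - Z/3)
V(K) = (-4/3 - K/3)/K
(-309 + V(15)) - 153 = (-309 + (1/3)*(-4 - 1*15)/15) - 153 = (-309 + (1/3)*(1/15)*(-4 - 15)) - 153 = (-309 + (1/3)*(1/15)*(-19)) - 153 = (-309 - 19/45) - 153 = -13924/45 - 153 = -20809/45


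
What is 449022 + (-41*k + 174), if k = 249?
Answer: 438987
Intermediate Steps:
449022 + (-41*k + 174) = 449022 + (-41*249 + 174) = 449022 + (-10209 + 174) = 449022 - 10035 = 438987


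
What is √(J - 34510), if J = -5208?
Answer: I*√39718 ≈ 199.29*I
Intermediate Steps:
√(J - 34510) = √(-5208 - 34510) = √(-39718) = I*√39718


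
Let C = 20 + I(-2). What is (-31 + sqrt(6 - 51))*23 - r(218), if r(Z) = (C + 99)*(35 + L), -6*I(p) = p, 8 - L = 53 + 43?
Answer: 16835/3 + 69*I*sqrt(5) ≈ 5611.7 + 154.29*I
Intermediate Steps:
L = -88 (L = 8 - (53 + 43) = 8 - 1*96 = 8 - 96 = -88)
I(p) = -p/6
C = 61/3 (C = 20 - 1/6*(-2) = 20 + 1/3 = 61/3 ≈ 20.333)
r(Z) = -18974/3 (r(Z) = (61/3 + 99)*(35 - 88) = (358/3)*(-53) = -18974/3)
(-31 + sqrt(6 - 51))*23 - r(218) = (-31 + sqrt(6 - 51))*23 - 1*(-18974/3) = (-31 + sqrt(-45))*23 + 18974/3 = (-31 + 3*I*sqrt(5))*23 + 18974/3 = (-713 + 69*I*sqrt(5)) + 18974/3 = 16835/3 + 69*I*sqrt(5)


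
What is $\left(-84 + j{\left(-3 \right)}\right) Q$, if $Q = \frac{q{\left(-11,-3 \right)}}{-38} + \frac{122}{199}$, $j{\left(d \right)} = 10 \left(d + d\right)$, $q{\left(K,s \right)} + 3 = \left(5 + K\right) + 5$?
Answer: $- \frac{391104}{3781} \approx -103.44$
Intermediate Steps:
$q{\left(K,s \right)} = 7 + K$ ($q{\left(K,s \right)} = -3 + \left(\left(5 + K\right) + 5\right) = -3 + \left(10 + K\right) = 7 + K$)
$j{\left(d \right)} = 20 d$ ($j{\left(d \right)} = 10 \cdot 2 d = 20 d$)
$Q = \frac{2716}{3781}$ ($Q = \frac{7 - 11}{-38} + \frac{122}{199} = \left(-4\right) \left(- \frac{1}{38}\right) + 122 \cdot \frac{1}{199} = \frac{2}{19} + \frac{122}{199} = \frac{2716}{3781} \approx 0.71833$)
$\left(-84 + j{\left(-3 \right)}\right) Q = \left(-84 + 20 \left(-3\right)\right) \frac{2716}{3781} = \left(-84 - 60\right) \frac{2716}{3781} = \left(-144\right) \frac{2716}{3781} = - \frac{391104}{3781}$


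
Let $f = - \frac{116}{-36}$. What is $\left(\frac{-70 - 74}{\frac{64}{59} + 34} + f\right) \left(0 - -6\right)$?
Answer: $- \frac{1826}{345} \approx -5.2928$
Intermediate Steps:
$f = \frac{29}{9}$ ($f = \left(-116\right) \left(- \frac{1}{36}\right) = \frac{29}{9} \approx 3.2222$)
$\left(\frac{-70 - 74}{\frac{64}{59} + 34} + f\right) \left(0 - -6\right) = \left(\frac{-70 - 74}{\frac{64}{59} + 34} + \frac{29}{9}\right) \left(0 - -6\right) = \left(- \frac{144}{64 \cdot \frac{1}{59} + 34} + \frac{29}{9}\right) \left(0 + 6\right) = \left(- \frac{144}{\frac{64}{59} + 34} + \frac{29}{9}\right) 6 = \left(- \frac{144}{\frac{2070}{59}} + \frac{29}{9}\right) 6 = \left(\left(-144\right) \frac{59}{2070} + \frac{29}{9}\right) 6 = \left(- \frac{472}{115} + \frac{29}{9}\right) 6 = \left(- \frac{913}{1035}\right) 6 = - \frac{1826}{345}$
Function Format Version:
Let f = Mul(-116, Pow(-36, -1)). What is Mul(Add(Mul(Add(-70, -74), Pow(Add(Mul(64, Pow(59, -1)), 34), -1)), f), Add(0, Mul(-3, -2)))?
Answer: Rational(-1826, 345) ≈ -5.2928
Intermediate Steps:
f = Rational(29, 9) (f = Mul(-116, Rational(-1, 36)) = Rational(29, 9) ≈ 3.2222)
Mul(Add(Mul(Add(-70, -74), Pow(Add(Mul(64, Pow(59, -1)), 34), -1)), f), Add(0, Mul(-3, -2))) = Mul(Add(Mul(Add(-70, -74), Pow(Add(Mul(64, Pow(59, -1)), 34), -1)), Rational(29, 9)), Add(0, Mul(-3, -2))) = Mul(Add(Mul(-144, Pow(Add(Mul(64, Rational(1, 59)), 34), -1)), Rational(29, 9)), Add(0, 6)) = Mul(Add(Mul(-144, Pow(Add(Rational(64, 59), 34), -1)), Rational(29, 9)), 6) = Mul(Add(Mul(-144, Pow(Rational(2070, 59), -1)), Rational(29, 9)), 6) = Mul(Add(Mul(-144, Rational(59, 2070)), Rational(29, 9)), 6) = Mul(Add(Rational(-472, 115), Rational(29, 9)), 6) = Mul(Rational(-913, 1035), 6) = Rational(-1826, 345)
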